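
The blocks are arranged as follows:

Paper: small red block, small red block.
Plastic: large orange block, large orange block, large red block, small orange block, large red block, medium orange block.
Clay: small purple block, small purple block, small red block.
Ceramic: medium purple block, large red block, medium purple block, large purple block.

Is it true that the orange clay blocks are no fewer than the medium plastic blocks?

False

|orange clay blocks| = 0.
|medium plastic blocks| = 1.
The claim requires 0 ≥ 1, which does not hold.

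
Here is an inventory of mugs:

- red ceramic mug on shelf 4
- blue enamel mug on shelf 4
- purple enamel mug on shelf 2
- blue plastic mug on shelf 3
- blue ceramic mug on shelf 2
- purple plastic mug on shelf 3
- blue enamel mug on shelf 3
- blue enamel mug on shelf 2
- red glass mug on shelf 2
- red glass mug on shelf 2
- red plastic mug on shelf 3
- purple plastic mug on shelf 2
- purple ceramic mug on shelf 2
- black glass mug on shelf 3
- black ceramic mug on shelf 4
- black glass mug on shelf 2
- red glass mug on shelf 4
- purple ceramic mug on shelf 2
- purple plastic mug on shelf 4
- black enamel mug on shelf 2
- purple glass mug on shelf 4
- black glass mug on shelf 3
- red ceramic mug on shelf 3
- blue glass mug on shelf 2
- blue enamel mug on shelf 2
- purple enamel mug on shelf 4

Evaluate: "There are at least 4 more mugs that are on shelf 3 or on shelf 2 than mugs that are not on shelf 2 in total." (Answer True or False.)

True

There are 19 mugs on shelf 3 or on shelf 2.
There are 14 mugs that are not on shelf 2.
The claim requires 19 − 14 = 5 ≥ 4, which holds.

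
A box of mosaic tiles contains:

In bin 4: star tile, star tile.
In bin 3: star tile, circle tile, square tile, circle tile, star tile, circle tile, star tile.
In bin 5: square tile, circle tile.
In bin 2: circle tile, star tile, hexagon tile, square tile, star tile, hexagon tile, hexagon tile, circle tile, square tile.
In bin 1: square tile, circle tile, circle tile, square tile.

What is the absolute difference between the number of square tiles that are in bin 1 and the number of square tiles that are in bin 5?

square tiles in bin 1: 2. square tiles in bin 5: 1.
|2 − 1| = 2 − 1 = 1.

1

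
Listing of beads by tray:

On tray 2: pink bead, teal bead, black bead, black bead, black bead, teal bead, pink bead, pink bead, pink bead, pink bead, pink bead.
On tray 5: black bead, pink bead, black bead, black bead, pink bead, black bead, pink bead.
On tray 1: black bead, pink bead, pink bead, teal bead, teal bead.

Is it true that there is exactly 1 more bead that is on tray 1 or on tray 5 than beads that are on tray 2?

beads on tray 1 or on tray 5: 12.
beads on tray 2: 11.
The claim requires 12 − 11 (= 1) to equal 1, which holds.

True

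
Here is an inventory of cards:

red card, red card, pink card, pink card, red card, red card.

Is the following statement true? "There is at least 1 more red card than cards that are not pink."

False

red cards: 4.
cards that are not pink: 4.
The claim requires 4 − 4 = 0 ≥ 1, which does not hold.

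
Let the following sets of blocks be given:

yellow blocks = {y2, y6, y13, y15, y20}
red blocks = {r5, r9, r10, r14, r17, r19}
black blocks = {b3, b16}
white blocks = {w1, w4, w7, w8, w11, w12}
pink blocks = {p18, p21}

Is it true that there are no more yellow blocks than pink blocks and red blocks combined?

True

There are 5 yellow blocks.
pink blocks: 2; red blocks: 6; combined: 2 + 6 = 8.
The claim requires 5 ≤ 8, which holds.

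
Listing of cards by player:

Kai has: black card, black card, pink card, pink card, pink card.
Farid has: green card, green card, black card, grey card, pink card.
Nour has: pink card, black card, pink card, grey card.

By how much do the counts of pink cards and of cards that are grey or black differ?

0

pink cards: 6. cards that are grey or black: 6.
|6 − 6| = 6 − 6 = 0.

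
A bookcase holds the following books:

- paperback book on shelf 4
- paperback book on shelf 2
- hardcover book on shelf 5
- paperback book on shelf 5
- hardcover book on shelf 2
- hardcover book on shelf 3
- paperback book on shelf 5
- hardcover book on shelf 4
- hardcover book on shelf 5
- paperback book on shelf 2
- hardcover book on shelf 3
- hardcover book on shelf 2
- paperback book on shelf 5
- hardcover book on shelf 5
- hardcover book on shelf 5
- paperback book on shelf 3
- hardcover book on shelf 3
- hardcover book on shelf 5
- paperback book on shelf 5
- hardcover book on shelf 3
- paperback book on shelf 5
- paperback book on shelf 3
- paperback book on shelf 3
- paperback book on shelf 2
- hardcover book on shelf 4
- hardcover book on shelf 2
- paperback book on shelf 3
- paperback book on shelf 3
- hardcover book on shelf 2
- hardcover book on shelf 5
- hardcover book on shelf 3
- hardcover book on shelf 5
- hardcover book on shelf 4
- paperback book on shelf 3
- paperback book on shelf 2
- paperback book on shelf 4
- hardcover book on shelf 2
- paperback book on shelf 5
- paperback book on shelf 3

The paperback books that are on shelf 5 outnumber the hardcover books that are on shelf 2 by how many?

paperback books on shelf 5: 6.
hardcover books on shelf 2: 5.
6 − 5 = 1.

1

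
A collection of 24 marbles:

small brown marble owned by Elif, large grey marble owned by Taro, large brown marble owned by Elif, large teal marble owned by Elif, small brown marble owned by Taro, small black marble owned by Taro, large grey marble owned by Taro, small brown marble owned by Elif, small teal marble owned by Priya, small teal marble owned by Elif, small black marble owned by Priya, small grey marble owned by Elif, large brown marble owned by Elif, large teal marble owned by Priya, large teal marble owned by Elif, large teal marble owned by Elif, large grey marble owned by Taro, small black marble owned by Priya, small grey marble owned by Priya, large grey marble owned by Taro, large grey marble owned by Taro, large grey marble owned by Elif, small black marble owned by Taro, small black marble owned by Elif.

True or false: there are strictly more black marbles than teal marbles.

False

There are 5 black marbles.
There are 6 teal marbles.
The claim requires 5 > 6, which does not hold.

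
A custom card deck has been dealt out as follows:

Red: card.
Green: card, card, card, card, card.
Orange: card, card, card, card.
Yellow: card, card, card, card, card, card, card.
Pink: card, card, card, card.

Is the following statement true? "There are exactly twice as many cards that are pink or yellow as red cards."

False

|cards that are pink or yellow| = 11.
|red cards| = 1.
The claim requires 11 = 2 × 1 = 2, which does not hold.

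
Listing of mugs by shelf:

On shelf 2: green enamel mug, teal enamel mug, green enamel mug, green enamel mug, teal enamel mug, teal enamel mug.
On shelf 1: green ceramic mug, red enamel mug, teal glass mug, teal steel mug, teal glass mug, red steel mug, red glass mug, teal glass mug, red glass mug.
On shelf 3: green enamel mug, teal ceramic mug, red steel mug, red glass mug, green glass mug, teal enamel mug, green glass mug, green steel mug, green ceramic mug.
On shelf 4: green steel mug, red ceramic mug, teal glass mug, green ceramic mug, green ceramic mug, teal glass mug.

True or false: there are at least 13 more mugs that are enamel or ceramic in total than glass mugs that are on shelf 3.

False

There are 15 mugs that are enamel or ceramic.
There are 3 glass mugs on shelf 3.
The claim requires 15 − 3 = 12 ≥ 13, which does not hold.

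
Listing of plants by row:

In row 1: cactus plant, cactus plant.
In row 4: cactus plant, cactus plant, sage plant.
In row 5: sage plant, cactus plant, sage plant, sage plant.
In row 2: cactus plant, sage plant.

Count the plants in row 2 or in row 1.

in row 1: 2; in row 2: 2; together 2 + 2 = 4.

4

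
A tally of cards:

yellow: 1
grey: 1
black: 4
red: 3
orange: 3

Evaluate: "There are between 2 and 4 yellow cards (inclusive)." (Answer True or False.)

There is 1 yellow card.
The claim requires 2 ≤ 1 ≤ 4, which does not hold.

False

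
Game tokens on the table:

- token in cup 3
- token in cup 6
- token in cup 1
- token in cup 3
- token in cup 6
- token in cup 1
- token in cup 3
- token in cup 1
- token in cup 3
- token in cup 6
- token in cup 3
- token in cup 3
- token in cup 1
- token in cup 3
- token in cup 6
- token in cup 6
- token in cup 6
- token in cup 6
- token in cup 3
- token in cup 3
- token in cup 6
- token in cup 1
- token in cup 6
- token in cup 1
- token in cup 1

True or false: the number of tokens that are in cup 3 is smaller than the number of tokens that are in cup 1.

tokens in cup 3: 9.
tokens in cup 1: 7.
The claim requires 9 < 7, which does not hold.

False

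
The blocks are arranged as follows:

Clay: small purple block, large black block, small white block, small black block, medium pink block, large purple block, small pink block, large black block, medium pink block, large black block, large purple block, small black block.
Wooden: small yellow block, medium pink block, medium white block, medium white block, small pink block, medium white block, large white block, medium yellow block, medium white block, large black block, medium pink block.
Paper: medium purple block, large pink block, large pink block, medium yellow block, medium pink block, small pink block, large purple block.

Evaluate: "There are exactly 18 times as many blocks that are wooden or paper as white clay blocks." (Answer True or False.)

True

There are 18 blocks that are wooden or paper.
There is 1 white clay block.
The claim requires 18 = 18 × 1 = 18, which holds.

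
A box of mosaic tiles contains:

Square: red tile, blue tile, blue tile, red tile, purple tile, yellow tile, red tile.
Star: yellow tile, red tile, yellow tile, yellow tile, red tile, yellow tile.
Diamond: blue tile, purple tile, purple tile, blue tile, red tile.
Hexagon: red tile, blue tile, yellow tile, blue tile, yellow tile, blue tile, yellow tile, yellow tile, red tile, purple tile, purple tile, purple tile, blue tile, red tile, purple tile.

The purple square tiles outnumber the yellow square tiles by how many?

0

purple square tiles: 1.
yellow square tiles: 1.
1 − 1 = 0.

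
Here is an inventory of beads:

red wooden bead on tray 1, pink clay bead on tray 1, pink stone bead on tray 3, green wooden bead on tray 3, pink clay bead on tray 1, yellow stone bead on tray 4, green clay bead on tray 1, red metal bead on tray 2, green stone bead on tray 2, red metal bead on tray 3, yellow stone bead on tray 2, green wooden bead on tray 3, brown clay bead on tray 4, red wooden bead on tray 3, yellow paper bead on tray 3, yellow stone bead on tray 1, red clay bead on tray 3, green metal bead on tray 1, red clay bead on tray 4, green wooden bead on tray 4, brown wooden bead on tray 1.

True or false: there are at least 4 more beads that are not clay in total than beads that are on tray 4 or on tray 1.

True

There are 15 beads that are not clay.
There are 11 beads on tray 4 or on tray 1.
The claim requires 15 − 11 = 4 ≥ 4, which holds.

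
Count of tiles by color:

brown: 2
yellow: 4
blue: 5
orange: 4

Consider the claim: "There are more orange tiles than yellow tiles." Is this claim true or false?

|orange tiles| = 4.
|yellow tiles| = 4.
The claim requires 4 > 4, which does not hold.

False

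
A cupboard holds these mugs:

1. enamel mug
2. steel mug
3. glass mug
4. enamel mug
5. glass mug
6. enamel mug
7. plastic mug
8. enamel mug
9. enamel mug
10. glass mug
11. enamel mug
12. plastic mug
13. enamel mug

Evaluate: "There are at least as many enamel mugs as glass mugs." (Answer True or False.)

There are 7 enamel mugs.
There are 3 glass mugs.
The claim requires 7 ≥ 3, which holds.

True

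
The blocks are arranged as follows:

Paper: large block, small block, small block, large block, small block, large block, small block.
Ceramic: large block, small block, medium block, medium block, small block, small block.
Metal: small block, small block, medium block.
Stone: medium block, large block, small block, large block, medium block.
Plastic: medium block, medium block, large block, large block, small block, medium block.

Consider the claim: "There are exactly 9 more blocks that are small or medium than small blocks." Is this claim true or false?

False

There are 19 blocks that are small or medium.
There are 11 small blocks.
The claim requires 19 − 11 (= 8) to equal 9, which does not hold.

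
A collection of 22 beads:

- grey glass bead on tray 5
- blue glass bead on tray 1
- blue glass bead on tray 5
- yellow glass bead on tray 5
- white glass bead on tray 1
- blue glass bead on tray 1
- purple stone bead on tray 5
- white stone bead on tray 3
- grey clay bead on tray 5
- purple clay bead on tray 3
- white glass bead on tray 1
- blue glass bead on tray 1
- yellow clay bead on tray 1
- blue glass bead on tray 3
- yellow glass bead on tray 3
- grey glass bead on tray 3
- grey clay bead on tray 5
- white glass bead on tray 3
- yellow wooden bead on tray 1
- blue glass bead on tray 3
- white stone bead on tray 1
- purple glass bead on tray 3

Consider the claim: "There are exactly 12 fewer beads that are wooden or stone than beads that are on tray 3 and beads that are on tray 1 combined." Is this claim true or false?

|beads that are wooden or stone| = 4.
beads on tray 3: 8; beads on tray 1: 8; combined: 8 + 8 = 16.
The claim requires 16 − 4 (= 12) to equal 12, which holds.

True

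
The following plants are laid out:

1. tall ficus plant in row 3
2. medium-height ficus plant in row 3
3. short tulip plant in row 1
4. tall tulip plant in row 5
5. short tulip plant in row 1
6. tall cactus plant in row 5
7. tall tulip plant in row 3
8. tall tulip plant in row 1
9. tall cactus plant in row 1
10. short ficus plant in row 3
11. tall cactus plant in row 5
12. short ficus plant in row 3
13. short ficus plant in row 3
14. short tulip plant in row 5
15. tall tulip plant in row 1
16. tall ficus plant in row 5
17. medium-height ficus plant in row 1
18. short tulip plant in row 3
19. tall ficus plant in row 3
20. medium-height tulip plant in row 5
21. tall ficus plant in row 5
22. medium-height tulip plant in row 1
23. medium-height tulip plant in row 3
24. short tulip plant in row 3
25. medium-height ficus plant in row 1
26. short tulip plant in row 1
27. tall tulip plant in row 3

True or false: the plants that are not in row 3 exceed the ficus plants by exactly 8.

|plants that are not in row 3| = 16.
|ficus plants| = 10.
The claim requires 16 − 10 (= 6) to equal 8, which does not hold.

False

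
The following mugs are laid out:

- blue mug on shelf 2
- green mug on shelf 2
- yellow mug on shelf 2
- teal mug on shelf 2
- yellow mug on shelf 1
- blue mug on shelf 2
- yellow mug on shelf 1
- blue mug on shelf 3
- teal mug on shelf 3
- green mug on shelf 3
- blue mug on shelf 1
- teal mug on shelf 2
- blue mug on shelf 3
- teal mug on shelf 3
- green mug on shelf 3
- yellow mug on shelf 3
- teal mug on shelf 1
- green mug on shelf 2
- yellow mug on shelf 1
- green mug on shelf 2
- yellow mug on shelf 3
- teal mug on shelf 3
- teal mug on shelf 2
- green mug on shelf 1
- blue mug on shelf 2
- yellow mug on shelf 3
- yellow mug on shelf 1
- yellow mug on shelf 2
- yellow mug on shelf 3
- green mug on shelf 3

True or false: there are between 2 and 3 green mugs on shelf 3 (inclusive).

green mugs on shelf 3: 3.
The claim requires 2 ≤ 3 ≤ 3, which holds.

True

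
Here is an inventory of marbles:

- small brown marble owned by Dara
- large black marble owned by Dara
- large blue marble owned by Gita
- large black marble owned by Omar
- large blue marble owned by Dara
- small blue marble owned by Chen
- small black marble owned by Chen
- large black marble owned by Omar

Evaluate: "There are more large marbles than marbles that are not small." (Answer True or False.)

False

There are 5 large marbles.
There are 5 marbles that are not small.
The claim requires 5 > 5, which does not hold.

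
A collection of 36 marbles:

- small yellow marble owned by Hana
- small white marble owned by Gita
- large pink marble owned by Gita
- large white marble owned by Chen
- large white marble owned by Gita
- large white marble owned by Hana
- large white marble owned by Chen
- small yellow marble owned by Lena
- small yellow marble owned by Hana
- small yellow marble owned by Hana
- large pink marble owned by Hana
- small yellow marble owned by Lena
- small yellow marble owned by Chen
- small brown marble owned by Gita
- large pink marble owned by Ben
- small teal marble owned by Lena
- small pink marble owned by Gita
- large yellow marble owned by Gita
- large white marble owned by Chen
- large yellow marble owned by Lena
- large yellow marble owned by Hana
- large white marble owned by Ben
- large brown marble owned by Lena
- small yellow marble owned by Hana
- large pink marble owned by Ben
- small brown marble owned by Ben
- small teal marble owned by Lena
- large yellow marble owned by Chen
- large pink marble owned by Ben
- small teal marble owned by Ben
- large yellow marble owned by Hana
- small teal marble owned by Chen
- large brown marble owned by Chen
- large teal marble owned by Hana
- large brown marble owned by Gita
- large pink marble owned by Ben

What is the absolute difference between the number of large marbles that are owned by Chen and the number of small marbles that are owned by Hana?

large marbles owned by Chen: 5. small marbles owned by Hana: 4.
|5 − 4| = 5 − 4 = 1.

1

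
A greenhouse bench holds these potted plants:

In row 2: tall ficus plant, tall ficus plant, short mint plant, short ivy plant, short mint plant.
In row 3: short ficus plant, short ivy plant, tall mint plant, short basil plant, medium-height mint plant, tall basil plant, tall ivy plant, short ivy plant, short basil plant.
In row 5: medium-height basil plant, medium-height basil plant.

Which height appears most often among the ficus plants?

Counts by height (restricted to ficus plants): tall 2, short 1.
The maximum is 2, held uniquely by tall.

tall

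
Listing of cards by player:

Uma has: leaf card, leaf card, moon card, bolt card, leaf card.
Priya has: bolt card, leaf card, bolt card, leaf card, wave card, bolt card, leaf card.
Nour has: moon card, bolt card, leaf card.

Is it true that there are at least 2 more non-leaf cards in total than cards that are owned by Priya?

False

|non-leaf cards| = 8.
|cards owned by Priya| = 7.
The claim requires 8 − 7 = 1 ≥ 2, which does not hold.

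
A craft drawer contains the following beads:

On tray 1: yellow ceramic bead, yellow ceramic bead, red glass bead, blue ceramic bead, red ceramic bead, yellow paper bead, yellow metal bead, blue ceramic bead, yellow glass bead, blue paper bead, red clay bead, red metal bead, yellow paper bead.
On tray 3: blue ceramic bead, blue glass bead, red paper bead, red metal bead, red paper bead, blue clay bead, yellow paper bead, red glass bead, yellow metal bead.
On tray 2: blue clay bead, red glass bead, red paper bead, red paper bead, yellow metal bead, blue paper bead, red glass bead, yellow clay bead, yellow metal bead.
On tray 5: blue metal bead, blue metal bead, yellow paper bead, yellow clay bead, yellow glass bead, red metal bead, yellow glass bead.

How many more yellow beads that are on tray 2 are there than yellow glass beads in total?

0

yellow beads on tray 2: 3.
yellow glass beads: 3.
3 − 3 = 0.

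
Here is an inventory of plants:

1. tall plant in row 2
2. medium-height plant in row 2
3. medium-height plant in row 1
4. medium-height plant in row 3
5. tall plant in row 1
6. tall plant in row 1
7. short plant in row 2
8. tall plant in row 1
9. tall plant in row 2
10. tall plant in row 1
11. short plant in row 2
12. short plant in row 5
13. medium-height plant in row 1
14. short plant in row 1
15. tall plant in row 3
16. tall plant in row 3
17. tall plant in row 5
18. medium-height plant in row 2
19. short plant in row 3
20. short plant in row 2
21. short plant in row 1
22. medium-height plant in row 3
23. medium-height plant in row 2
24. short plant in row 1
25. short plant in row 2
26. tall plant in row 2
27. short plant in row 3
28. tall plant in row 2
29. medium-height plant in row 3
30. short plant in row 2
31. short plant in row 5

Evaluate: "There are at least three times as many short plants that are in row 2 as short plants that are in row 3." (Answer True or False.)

short plants in row 2: 5.
short plants in row 3: 2.
The claim requires 5 ≥ 3 × 2 = 6, which does not hold.

False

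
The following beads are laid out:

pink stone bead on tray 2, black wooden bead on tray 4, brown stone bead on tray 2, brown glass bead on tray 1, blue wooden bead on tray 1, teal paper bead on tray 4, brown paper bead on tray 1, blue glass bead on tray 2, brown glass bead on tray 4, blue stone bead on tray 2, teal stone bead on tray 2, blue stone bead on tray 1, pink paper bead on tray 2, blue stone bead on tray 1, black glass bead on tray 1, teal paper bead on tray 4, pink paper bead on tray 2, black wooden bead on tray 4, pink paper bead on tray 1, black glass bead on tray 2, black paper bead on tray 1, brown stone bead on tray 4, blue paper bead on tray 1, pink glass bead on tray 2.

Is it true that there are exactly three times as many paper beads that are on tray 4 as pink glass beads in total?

|paper beads on tray 4| = 2.
|pink glass beads| = 1.
The claim requires 2 = 3 × 1 = 3, which does not hold.

False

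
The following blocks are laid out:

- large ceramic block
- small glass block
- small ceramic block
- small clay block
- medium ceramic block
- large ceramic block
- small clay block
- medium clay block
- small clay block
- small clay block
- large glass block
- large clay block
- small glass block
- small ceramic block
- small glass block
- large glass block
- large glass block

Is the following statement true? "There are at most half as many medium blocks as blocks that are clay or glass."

medium blocks: 2.
blocks that are clay or glass: 12.
The claim requires 2 × 2 = 4 ≤ 12, which holds.

True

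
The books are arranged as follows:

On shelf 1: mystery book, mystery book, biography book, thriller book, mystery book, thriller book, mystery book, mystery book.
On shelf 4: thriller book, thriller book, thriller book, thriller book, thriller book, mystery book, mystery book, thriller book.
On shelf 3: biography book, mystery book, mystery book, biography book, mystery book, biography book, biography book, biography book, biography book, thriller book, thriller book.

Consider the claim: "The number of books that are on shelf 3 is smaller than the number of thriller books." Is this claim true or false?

False

There are 11 books on shelf 3.
There are 10 thriller books.
The claim requires 11 < 10, which does not hold.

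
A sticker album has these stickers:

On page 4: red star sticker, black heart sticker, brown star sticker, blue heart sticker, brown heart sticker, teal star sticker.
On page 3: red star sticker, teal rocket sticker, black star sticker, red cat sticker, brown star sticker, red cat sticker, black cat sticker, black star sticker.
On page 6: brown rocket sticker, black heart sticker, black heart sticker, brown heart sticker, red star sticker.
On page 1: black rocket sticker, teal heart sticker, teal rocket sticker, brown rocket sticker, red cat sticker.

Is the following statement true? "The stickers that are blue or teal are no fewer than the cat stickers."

|stickers that are blue or teal| = 5.
|cat stickers| = 4.
The claim requires 5 ≥ 4, which holds.

True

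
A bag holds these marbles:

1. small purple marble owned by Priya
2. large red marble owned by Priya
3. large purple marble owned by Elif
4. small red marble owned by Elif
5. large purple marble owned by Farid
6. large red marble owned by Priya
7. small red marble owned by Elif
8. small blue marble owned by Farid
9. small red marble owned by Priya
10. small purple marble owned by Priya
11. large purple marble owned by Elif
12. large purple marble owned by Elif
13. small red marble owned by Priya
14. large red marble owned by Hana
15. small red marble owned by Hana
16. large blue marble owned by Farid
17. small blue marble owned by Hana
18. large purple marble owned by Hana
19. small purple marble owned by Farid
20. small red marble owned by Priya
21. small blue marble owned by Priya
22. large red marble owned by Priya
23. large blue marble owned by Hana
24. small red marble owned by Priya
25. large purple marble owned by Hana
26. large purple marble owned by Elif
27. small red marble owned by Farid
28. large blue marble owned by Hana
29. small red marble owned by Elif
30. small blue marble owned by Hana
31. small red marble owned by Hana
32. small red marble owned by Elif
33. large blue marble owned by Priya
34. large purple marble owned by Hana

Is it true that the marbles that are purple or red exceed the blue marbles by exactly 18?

True

|marbles that are purple or red| = 26.
|blue marbles| = 8.
The claim requires 26 − 8 (= 18) to equal 18, which holds.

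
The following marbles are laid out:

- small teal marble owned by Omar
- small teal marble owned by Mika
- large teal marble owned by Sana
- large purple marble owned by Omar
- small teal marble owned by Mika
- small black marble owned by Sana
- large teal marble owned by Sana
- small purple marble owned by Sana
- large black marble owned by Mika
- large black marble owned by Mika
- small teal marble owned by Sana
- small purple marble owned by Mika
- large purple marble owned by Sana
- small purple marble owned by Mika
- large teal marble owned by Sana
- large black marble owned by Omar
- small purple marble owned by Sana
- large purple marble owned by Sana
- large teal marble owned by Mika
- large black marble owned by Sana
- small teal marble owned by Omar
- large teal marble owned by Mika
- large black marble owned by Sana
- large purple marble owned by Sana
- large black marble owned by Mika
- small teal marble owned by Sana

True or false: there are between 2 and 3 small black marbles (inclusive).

There is 1 small black marble.
The claim requires 2 ≤ 1 ≤ 3, which does not hold.

False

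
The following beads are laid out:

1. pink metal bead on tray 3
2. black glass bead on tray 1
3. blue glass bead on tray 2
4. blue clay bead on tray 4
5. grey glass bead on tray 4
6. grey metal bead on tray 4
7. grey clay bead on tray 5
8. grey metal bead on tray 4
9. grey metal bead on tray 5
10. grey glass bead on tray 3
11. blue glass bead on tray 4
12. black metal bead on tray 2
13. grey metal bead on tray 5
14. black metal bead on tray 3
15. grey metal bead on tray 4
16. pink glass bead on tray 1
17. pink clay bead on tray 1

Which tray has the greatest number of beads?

Counts by tray: tray 4→6, tray 5→3, tray 1→3, tray 3→3, tray 2→2.
The maximum is 6, held uniquely by tray 4.

tray 4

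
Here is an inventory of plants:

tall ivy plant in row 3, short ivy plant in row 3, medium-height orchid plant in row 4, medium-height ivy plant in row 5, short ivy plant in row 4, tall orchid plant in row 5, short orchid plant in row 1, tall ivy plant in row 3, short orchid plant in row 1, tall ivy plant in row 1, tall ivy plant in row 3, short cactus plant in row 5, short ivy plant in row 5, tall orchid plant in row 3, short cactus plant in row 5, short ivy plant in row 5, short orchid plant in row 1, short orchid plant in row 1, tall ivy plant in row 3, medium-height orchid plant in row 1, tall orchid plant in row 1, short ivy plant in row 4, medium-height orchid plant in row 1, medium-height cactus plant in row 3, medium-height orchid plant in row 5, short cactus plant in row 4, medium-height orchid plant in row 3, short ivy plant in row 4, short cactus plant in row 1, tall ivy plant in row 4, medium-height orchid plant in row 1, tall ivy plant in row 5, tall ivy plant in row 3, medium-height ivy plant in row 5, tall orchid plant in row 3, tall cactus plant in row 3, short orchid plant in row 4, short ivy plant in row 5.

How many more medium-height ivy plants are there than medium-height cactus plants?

1

medium-height ivy plants: 2.
medium-height cactus plants: 1.
2 − 1 = 1.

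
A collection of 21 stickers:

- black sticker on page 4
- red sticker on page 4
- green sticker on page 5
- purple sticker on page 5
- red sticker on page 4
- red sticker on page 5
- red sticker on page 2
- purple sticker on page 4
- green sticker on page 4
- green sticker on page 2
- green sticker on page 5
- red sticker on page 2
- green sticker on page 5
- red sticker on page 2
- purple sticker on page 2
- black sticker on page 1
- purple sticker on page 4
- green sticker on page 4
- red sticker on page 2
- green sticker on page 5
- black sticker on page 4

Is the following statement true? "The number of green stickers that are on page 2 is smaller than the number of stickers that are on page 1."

There is 1 green sticker on page 2.
There is 1 sticker on page 1.
The claim requires 1 < 1, which does not hold.

False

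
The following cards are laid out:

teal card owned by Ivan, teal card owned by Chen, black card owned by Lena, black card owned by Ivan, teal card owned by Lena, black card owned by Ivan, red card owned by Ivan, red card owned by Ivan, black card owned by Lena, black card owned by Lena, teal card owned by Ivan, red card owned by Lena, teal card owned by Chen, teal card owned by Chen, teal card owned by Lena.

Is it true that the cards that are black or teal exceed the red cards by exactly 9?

|cards that are black or teal| = 12.
|red cards| = 3.
The claim requires 12 − 3 (= 9) to equal 9, which holds.

True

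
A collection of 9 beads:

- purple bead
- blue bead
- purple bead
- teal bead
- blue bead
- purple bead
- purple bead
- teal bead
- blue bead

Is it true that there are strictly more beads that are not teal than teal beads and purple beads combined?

True

|beads that are not teal| = 7.
teal beads: 2; purple beads: 4; combined: 2 + 4 = 6.
The claim requires 7 > 6, which holds.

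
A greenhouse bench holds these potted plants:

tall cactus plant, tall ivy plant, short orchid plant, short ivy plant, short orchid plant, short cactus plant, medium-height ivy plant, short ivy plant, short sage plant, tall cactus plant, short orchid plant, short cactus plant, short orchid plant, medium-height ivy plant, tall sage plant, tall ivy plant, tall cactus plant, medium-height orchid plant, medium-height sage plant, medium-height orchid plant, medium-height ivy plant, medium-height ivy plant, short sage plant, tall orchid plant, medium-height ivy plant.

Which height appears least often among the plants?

Counts by height: short 10, medium-height 8, tall 7.
The minimum is 7, held uniquely by tall.

tall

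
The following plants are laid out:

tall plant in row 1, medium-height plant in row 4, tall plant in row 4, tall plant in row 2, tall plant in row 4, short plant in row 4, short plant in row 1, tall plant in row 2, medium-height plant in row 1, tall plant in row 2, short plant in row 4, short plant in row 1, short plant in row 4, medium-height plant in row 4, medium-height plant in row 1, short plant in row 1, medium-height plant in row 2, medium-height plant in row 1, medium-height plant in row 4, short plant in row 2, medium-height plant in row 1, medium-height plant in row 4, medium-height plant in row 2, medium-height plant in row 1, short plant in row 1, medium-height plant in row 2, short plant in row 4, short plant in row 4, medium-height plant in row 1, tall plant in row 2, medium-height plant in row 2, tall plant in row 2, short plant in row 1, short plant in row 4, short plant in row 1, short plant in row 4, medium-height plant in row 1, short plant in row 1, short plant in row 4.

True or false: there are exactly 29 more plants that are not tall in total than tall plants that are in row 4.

True

There are 31 plants that are not tall.
There are 2 tall plants in row 4.
The claim requires 31 − 2 (= 29) to equal 29, which holds.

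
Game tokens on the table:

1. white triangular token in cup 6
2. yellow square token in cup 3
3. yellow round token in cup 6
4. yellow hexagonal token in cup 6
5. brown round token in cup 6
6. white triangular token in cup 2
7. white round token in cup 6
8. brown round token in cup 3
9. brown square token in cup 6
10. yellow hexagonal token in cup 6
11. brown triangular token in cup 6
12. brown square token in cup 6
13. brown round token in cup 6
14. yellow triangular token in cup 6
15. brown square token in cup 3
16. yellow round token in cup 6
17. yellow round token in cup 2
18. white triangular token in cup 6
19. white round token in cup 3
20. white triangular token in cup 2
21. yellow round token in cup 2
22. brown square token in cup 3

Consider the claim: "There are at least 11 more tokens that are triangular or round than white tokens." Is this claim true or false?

|tokens that are triangular or round| = 15.
|white tokens| = 6.
The claim requires 15 − 6 = 9 ≥ 11, which does not hold.

False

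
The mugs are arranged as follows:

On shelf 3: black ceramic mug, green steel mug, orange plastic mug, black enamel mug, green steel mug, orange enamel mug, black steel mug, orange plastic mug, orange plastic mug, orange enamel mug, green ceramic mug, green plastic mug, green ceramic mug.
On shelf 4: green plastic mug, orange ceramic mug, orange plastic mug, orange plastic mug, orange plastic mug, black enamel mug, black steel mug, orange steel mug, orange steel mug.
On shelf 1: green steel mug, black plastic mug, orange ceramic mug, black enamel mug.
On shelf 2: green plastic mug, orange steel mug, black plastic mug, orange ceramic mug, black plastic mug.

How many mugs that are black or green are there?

17

black: 9; green: 8; together 9 + 8 = 17.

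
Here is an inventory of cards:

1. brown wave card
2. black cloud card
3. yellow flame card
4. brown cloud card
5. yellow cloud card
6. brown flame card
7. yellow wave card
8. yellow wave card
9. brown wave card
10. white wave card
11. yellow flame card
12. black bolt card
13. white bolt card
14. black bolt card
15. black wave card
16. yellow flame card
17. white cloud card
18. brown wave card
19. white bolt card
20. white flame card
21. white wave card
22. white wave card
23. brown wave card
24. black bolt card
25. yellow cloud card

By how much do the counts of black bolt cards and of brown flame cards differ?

2

black bolt cards: 3. brown flame cards: 1.
|3 − 1| = 3 − 1 = 2.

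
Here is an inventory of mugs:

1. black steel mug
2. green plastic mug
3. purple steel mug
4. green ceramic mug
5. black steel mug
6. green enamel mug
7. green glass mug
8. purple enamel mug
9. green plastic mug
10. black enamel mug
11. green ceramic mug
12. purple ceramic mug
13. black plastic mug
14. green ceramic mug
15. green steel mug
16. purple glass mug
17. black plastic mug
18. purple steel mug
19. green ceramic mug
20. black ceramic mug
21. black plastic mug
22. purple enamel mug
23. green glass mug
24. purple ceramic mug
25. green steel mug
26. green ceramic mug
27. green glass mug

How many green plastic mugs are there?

2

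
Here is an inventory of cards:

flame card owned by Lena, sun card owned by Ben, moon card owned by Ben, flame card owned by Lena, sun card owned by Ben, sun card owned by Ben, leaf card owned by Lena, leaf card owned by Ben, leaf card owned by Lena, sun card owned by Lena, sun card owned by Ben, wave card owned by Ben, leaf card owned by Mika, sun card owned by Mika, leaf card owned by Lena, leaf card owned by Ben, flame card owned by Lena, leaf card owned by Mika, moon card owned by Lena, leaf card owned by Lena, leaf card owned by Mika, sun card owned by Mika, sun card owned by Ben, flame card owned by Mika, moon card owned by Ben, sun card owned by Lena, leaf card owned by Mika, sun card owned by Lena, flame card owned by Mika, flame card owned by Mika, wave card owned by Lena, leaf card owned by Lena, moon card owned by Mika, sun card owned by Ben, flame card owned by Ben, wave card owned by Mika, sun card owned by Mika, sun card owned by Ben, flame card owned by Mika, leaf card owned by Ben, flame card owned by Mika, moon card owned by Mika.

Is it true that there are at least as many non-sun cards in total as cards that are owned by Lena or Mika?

True

|non-sun cards| = 29.
|cards owned by Lena or Mika| = 28.
The claim requires 29 ≥ 28, which holds.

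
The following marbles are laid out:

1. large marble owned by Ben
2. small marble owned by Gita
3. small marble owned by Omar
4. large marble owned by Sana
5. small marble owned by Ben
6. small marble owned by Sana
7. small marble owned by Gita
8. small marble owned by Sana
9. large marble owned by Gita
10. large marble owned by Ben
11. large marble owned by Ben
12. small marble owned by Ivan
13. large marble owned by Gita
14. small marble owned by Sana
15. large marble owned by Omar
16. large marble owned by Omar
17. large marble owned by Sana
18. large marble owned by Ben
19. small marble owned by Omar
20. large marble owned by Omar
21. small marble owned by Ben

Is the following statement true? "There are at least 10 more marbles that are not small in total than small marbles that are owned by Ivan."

There are 11 marbles that are not small.
Count of small marbles owned by Ivan: 1.
The claim requires 11 − 1 = 10 ≥ 10, which holds.

True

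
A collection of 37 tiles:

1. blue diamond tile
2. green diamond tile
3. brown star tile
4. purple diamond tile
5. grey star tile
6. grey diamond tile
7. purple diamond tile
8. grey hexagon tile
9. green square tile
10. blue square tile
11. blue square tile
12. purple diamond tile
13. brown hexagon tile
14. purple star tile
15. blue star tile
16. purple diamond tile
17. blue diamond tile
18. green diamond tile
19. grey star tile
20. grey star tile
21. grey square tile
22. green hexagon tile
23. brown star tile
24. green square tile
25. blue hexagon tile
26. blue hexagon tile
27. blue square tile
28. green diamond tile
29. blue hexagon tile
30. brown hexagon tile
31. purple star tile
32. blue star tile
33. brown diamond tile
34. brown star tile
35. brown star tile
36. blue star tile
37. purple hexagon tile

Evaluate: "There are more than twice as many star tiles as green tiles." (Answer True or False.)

There are 12 star tiles.
There are 6 green tiles.
The claim requires 12 > 2 × 6 = 12, which does not hold.

False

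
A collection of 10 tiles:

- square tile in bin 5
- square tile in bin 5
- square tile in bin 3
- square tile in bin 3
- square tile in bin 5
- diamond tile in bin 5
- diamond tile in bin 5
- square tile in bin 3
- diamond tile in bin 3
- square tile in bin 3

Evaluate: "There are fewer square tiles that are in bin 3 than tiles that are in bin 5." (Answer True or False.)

There are 4 square tiles in bin 3.
There are 5 tiles in bin 5.
The claim requires 4 < 5, which holds.

True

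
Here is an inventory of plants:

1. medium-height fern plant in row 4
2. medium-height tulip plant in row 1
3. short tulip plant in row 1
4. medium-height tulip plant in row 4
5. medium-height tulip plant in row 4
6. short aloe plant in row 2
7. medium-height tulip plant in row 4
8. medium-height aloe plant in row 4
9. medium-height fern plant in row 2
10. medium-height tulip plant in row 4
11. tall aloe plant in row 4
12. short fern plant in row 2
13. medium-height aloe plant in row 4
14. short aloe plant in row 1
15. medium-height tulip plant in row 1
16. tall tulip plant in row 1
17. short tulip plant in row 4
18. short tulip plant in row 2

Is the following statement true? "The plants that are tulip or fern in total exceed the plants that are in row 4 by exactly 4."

True

|plants that are tulip or fern| = 13.
|plants in row 4| = 9.
The claim requires 13 − 9 (= 4) to equal 4, which holds.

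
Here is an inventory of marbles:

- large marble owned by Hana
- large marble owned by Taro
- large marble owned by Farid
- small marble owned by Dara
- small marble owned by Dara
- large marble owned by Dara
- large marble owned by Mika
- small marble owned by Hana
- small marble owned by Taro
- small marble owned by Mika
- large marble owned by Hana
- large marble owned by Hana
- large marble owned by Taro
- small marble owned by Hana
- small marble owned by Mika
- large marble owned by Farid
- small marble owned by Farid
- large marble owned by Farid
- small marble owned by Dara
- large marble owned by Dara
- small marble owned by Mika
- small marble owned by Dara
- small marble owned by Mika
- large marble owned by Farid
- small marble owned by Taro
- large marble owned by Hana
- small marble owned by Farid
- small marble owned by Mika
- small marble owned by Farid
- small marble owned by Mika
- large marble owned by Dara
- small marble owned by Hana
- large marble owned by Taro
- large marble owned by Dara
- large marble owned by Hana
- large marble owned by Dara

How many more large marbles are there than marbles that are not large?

0

large marbles: 18.
marbles that are not large: 18.
18 − 18 = 0.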